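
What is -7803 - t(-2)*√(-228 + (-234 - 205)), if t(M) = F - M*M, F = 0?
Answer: -7803 + 4*I*√667 ≈ -7803.0 + 103.31*I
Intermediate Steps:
t(M) = -M² (t(M) = 0 - M*M = 0 - M² = -M²)
-7803 - t(-2)*√(-228 + (-234 - 205)) = -7803 - (-1*(-2)²)*√(-228 + (-234 - 205)) = -7803 - (-1*4)*√(-228 - 439) = -7803 - (-4)*√(-667) = -7803 - (-4)*I*√667 = -7803 + 4*I*√667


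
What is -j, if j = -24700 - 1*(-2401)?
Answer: 22299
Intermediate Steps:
j = -22299 (j = -24700 + 2401 = -22299)
-j = -1*(-22299) = 22299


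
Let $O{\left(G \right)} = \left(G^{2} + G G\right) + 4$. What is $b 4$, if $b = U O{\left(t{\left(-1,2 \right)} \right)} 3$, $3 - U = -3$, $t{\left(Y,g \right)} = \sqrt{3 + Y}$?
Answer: $576$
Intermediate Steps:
$O{\left(G \right)} = 4 + 2 G^{2}$ ($O{\left(G \right)} = \left(G^{2} + G^{2}\right) + 4 = 2 G^{2} + 4 = 4 + 2 G^{2}$)
$U = 6$ ($U = 3 - -3 = 3 + 3 = 6$)
$b = 144$ ($b = 6 \left(4 + 2 \left(\sqrt{3 - 1}\right)^{2}\right) 3 = 6 \left(4 + 2 \left(\sqrt{2}\right)^{2}\right) 3 = 6 \left(4 + 2 \cdot 2\right) 3 = 6 \left(4 + 4\right) 3 = 6 \cdot 8 \cdot 3 = 48 \cdot 3 = 144$)
$b 4 = 144 \cdot 4 = 576$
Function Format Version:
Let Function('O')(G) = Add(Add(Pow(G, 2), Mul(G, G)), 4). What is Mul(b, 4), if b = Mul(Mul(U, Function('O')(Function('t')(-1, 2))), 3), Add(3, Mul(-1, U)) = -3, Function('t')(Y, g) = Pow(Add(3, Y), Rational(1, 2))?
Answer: 576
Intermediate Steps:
Function('O')(G) = Add(4, Mul(2, Pow(G, 2))) (Function('O')(G) = Add(Add(Pow(G, 2), Pow(G, 2)), 4) = Add(Mul(2, Pow(G, 2)), 4) = Add(4, Mul(2, Pow(G, 2))))
U = 6 (U = Add(3, Mul(-1, -3)) = Add(3, 3) = 6)
b = 144 (b = Mul(Mul(6, Add(4, Mul(2, Pow(Pow(Add(3, -1), Rational(1, 2)), 2)))), 3) = Mul(Mul(6, Add(4, Mul(2, Pow(Pow(2, Rational(1, 2)), 2)))), 3) = Mul(Mul(6, Add(4, Mul(2, 2))), 3) = Mul(Mul(6, Add(4, 4)), 3) = Mul(Mul(6, 8), 3) = Mul(48, 3) = 144)
Mul(b, 4) = Mul(144, 4) = 576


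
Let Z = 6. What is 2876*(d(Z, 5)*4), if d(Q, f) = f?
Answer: 57520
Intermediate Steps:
2876*(d(Z, 5)*4) = 2876*(5*4) = 2876*20 = 57520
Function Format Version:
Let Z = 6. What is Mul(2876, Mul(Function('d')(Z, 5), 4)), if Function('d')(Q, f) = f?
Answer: 57520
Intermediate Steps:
Mul(2876, Mul(Function('d')(Z, 5), 4)) = Mul(2876, Mul(5, 4)) = Mul(2876, 20) = 57520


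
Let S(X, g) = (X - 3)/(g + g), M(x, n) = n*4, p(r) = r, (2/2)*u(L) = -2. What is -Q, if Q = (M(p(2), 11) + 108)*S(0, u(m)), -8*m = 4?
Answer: -114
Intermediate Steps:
m = -1/2 (m = -1/8*4 = -1/2 ≈ -0.50000)
u(L) = -2
M(x, n) = 4*n
S(X, g) = (-3 + X)/(2*g) (S(X, g) = (-3 + X)/((2*g)) = (-3 + X)*(1/(2*g)) = (-3 + X)/(2*g))
Q = 114 (Q = (4*11 + 108)*((1/2)*(-3 + 0)/(-2)) = (44 + 108)*((1/2)*(-1/2)*(-3)) = 152*(3/4) = 114)
-Q = -1*114 = -114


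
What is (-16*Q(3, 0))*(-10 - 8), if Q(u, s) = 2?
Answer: 576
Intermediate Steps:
(-16*Q(3, 0))*(-10 - 8) = (-16*2)*(-10 - 8) = -32*(-18) = 576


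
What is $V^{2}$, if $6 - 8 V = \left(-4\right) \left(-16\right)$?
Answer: $\frac{841}{16} \approx 52.563$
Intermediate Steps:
$V = - \frac{29}{4}$ ($V = \frac{3}{4} - \frac{\left(-4\right) \left(-16\right)}{8} = \frac{3}{4} - 8 = - \frac{29}{4} \approx -7.25$)
$V^{2} = \left(- \frac{29}{4}\right)^{2} = \frac{841}{16}$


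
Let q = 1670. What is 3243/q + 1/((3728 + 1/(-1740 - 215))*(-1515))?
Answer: 7161634347361/3687921816390 ≈ 1.9419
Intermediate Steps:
3243/q + 1/((3728 + 1/(-1740 - 215))*(-1515)) = 3243/1670 + 1/((3728 + 1/(-1740 - 215))*(-1515)) = 3243*(1/1670) - 1/1515/(3728 + 1/(-1955)) = 3243/1670 - 1/1515/(3728 - 1/1955) = 3243/1670 - 1/1515/(7288239/1955) = 3243/1670 + (1955/7288239)*(-1/1515) = 3243/1670 - 391/2208336417 = 7161634347361/3687921816390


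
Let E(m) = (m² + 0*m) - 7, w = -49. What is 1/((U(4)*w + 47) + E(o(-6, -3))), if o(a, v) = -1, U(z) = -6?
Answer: 1/335 ≈ 0.0029851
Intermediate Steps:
E(m) = -7 + m² (E(m) = (m² + 0) - 7 = m² - 7 = -7 + m²)
1/((U(4)*w + 47) + E(o(-6, -3))) = 1/((-6*(-49) + 47) + (-7 + (-1)²)) = 1/((294 + 47) + (-7 + 1)) = 1/(341 - 6) = 1/335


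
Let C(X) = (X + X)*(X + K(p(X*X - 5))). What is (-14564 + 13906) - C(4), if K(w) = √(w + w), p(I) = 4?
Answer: -690 - 16*√2 ≈ -712.63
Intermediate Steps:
K(w) = √2*√w (K(w) = √(2*w) = √2*√w)
C(X) = 2*X*(X + 2*√2) (C(X) = (X + X)*(X + √2*√4) = (2*X)*(X + √2*2) = (2*X)*(X + 2*√2) = 2*X*(X + 2*√2))
(-14564 + 13906) - C(4) = (-14564 + 13906) - 2*4*(4 + 2*√2) = -658 - (32 + 16*√2) = -658 + (-32 - 16*√2) = -690 - 16*√2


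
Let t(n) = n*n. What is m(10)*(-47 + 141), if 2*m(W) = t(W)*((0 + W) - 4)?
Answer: 28200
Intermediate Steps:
t(n) = n²
m(W) = W²*(-4 + W)/2 (m(W) = (W²*((0 + W) - 4))/2 = (W²*(W - 4))/2 = (W²*(-4 + W))/2 = W²*(-4 + W)/2)
m(10)*(-47 + 141) = ((½)*10²*(-4 + 10))*(-47 + 141) = ((½)*100*6)*94 = 300*94 = 28200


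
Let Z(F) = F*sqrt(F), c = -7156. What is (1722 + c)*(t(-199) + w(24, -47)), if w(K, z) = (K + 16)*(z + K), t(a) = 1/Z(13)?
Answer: 4999280 - 418*sqrt(13)/13 ≈ 4.9992e+6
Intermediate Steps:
Z(F) = F**(3/2)
t(a) = sqrt(13)/169 (t(a) = 1/(13**(3/2)) = 1/(13*sqrt(13)) = sqrt(13)/169)
w(K, z) = (16 + K)*(K + z)
(1722 + c)*(t(-199) + w(24, -47)) = (1722 - 7156)*(sqrt(13)/169 + (24**2 + 16*24 + 16*(-47) + 24*(-47))) = -5434*(sqrt(13)/169 + (576 + 384 - 752 - 1128)) = -5434*(sqrt(13)/169 - 920) = -5434*(-920 + sqrt(13)/169) = 4999280 - 418*sqrt(13)/13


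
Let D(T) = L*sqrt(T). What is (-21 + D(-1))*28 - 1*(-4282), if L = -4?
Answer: 3694 - 112*I ≈ 3694.0 - 112.0*I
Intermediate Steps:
D(T) = -4*sqrt(T)
(-21 + D(-1))*28 - 1*(-4282) = (-21 - 4*I)*28 - 1*(-4282) = (-21 - 4*I)*28 + 4282 = (-588 - 112*I) + 4282 = 3694 - 112*I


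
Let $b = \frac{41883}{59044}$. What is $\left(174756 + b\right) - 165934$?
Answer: $\frac{520928051}{59044} \approx 8822.7$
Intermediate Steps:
$b = \frac{41883}{59044}$ ($b = 41883 \cdot \frac{1}{59044} = \frac{41883}{59044} \approx 0.70935$)
$\left(174756 + b\right) - 165934 = \left(174756 + \frac{41883}{59044}\right) - 165934 = \frac{10318335147}{59044} - 165934 = \frac{520928051}{59044}$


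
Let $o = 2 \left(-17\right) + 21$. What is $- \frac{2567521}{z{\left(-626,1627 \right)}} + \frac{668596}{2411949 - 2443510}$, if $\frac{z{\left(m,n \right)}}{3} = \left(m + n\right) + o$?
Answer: $- \frac{83015248825}{93546804} \approx -887.42$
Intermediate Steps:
$o = -13$ ($o = -34 + 21 = -13$)
$z{\left(m,n \right)} = -39 + 3 m + 3 n$ ($z{\left(m,n \right)} = 3 \left(\left(m + n\right) - 13\right) = 3 \left(-13 + m + n\right) = -39 + 3 m + 3 n$)
$- \frac{2567521}{z{\left(-626,1627 \right)}} + \frac{668596}{2411949 - 2443510} = - \frac{2567521}{-39 + 3 \left(-626\right) + 3 \cdot 1627} + \frac{668596}{2411949 - 2443510} = - \frac{2567521}{-39 - 1878 + 4881} + \frac{668596}{-31561} = - \frac{2567521}{2964} + 668596 \left(- \frac{1}{31561}\right) = \left(-2567521\right) \frac{1}{2964} - \frac{668596}{31561} = - \frac{2567521}{2964} - \frac{668596}{31561} = - \frac{83015248825}{93546804}$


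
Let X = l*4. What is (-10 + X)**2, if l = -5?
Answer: 900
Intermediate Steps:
X = -20 (X = -5*4 = -20)
(-10 + X)**2 = (-10 - 20)**2 = (-30)**2 = 900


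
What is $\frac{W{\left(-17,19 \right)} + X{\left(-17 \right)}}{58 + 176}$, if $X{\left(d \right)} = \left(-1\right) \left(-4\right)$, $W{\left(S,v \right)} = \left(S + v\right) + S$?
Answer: $- \frac{11}{234} \approx -0.047009$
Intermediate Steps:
$W{\left(S,v \right)} = v + 2 S$
$X{\left(d \right)} = 4$
$\frac{W{\left(-17,19 \right)} + X{\left(-17 \right)}}{58 + 176} = \frac{\left(19 + 2 \left(-17\right)\right) + 4}{58 + 176} = \frac{\left(19 - 34\right) + 4}{234} = \left(-15 + 4\right) \frac{1}{234} = \left(-11\right) \frac{1}{234} = - \frac{11}{234}$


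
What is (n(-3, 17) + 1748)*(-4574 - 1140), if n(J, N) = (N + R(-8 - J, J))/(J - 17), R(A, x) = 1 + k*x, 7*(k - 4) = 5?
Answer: -699087901/70 ≈ -9.9870e+6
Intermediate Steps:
k = 33/7 (k = 4 + (1/7)*5 = 4 + 5/7 = 33/7 ≈ 4.7143)
R(A, x) = 1 + 33*x/7
n(J, N) = (1 + N + 33*J/7)/(-17 + J) (n(J, N) = (N + (1 + 33*J/7))/(J - 17) = (1 + N + 33*J/7)/(-17 + J))
(n(-3, 17) + 1748)*(-4574 - 1140) = ((1 + 17 + (33/7)*(-3))/(-17 - 3) + 1748)*(-4574 - 1140) = ((1 + 17 - 99/7)/(-20) + 1748)*(-5714) = (-1/20*27/7 + 1748)*(-5714) = (-27/140 + 1748)*(-5714) = (244693/140)*(-5714) = -699087901/70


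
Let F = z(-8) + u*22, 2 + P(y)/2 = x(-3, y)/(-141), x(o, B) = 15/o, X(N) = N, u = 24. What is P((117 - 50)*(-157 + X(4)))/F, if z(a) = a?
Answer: -277/36660 ≈ -0.0075559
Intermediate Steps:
P(y) = -554/141 (P(y) = -4 + 2*((15/(-3))/(-141)) = -4 + 2*((15*(-⅓))*(-1/141)) = -4 + 2*(-5*(-1/141)) = -4 + 2*(5/141) = -4 + 10/141 = -554/141)
F = 520 (F = -8 + 24*22 = -8 + 528 = 520)
P((117 - 50)*(-157 + X(4)))/F = -554/141/520 = -554/141*1/520 = -277/36660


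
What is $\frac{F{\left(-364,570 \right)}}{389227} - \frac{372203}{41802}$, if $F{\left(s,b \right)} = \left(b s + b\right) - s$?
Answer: $- \frac{153505492973}{16270467054} \approx -9.4346$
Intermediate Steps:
$F{\left(s,b \right)} = b - s + b s$ ($F{\left(s,b \right)} = \left(b + b s\right) - s = b - s + b s$)
$\frac{F{\left(-364,570 \right)}}{389227} - \frac{372203}{41802} = \frac{570 - -364 + 570 \left(-364\right)}{389227} - \frac{372203}{41802} = \left(570 + 364 - 207480\right) \frac{1}{389227} - \frac{372203}{41802} = \left(-206546\right) \frac{1}{389227} - \frac{372203}{41802} = - \frac{206546}{389227} - \frac{372203}{41802} = - \frac{153505492973}{16270467054}$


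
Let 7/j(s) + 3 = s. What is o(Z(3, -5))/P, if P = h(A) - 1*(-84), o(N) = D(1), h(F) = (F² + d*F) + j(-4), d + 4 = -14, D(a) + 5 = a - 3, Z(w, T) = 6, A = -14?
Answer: -7/531 ≈ -0.013183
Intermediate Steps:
D(a) = -8 + a (D(a) = -5 + (a - 3) = -5 + (-3 + a) = -8 + a)
d = -18 (d = -4 - 14 = -18)
j(s) = 7/(-3 + s)
h(F) = -1 + F² - 18*F (h(F) = (F² - 18*F) + 7/(-3 - 4) = (F² - 18*F) + 7/(-7) = (F² - 18*F) + 7*(-⅐) = (F² - 18*F) - 1 = -1 + F² - 18*F)
o(N) = -7 (o(N) = -8 + 1 = -7)
P = 531 (P = (-1 + (-14)² - 18*(-14)) - 1*(-84) = (-1 + 196 + 252) + 84 = 447 + 84 = 531)
o(Z(3, -5))/P = -7/531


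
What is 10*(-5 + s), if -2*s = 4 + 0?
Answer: -70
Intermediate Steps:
s = -2 (s = -(4 + 0)/2 = -½*4 = -2)
10*(-5 + s) = 10*(-5 - 2) = 10*(-7) = -70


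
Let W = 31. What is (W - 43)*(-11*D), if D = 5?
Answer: 660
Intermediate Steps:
(W - 43)*(-11*D) = (31 - 43)*(-11*5) = -12*(-55) = 660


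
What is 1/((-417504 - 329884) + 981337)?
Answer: 1/233949 ≈ 4.2744e-6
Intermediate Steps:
1/((-417504 - 329884) + 981337) = 1/(-747388 + 981337) = 1/233949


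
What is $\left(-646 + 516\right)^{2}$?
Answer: $16900$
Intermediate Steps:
$\left(-646 + 516\right)^{2} = \left(-130\right)^{2} = 16900$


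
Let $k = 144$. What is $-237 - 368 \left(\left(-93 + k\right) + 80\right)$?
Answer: $-48445$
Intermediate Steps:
$-237 - 368 \left(\left(-93 + k\right) + 80\right) = -237 - 368 \left(\left(-93 + 144\right) + 80\right) = -237 - 368 \left(51 + 80\right) = -237 - 48208 = -48445$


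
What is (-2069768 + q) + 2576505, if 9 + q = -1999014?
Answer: -1492286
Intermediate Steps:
q = -1999023 (q = -9 - 1999014 = -1999023)
(-2069768 + q) + 2576505 = (-2069768 - 1999023) + 2576505 = -4068791 + 2576505 = -1492286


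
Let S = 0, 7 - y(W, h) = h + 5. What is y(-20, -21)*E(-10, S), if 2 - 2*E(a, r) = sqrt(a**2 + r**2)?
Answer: -92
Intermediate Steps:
y(W, h) = 2 - h (y(W, h) = 7 - (h + 5) = 7 - (5 + h) = 7 + (-5 - h) = 2 - h)
E(a, r) = 1 - sqrt(a**2 + r**2)/2
y(-20, -21)*E(-10, S) = (2 - 1*(-21))*(1 - sqrt((-10)**2 + 0**2)/2) = (2 + 21)*(1 - sqrt(100 + 0)/2) = 23*(1 - sqrt(100)/2) = 23*(1 - 1/2*10) = 23*(1 - 5) = 23*(-4) = -92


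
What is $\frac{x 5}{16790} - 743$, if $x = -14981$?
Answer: $- \frac{2509975}{3358} \approx -747.46$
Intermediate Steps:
$\frac{x 5}{16790} - 743 = \frac{\left(-14981\right) 5}{16790} - 743 = \left(-74905\right) \frac{1}{16790} - 743 = - \frac{14981}{3358} - 743 = - \frac{2509975}{3358}$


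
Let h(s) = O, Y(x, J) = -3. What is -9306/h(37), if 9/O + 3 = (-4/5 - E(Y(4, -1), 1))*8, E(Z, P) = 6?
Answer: 296758/5 ≈ 59352.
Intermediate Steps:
O = -45/287 (O = 9/(-3 + (-4/5 - 1*6)*8) = 9/(-3 + (-4*1/5 - 6)*8) = 9/(-3 + (-4/5 - 6)*8) = 9/(-3 - 34/5*8) = 9/(-3 - 272/5) = 9/(-287/5) = 9*(-5/287) = -45/287 ≈ -0.15679)
h(s) = -45/287
-9306/h(37) = -9306/(-45/287) = -9306*(-287/45) = 296758/5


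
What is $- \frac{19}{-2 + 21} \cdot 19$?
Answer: $-19$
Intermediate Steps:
$- \frac{19}{-2 + 21} \cdot 19 = - \frac{19}{19} \cdot 19 = \left(-19\right) \frac{1}{19} \cdot 19 = \left(-1\right) 19 = -19$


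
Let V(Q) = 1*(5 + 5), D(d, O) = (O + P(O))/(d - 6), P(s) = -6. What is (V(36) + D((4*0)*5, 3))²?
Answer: 441/4 ≈ 110.25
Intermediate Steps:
D(d, O) = (-6 + O)/(-6 + d) (D(d, O) = (O - 6)/(d - 6) = (-6 + O)/(-6 + d))
V(Q) = 10 (V(Q) = 1*10 = 10)
(V(36) + D((4*0)*5, 3))² = (10 + (-6 + 3)/(-6 + (4*0)*5))² = (10 - 3/(-6 + 0*5))² = (10 - 3/(-6 + 0))² = (10 - 3/(-6))² = (10 - ⅙*(-3))² = (10 + ½)² = (21/2)² = 441/4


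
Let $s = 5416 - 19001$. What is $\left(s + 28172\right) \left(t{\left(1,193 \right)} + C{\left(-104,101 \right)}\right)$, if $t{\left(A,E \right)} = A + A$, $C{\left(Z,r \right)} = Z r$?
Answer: $-153192674$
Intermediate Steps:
$t{\left(A,E \right)} = 2 A$
$s = -13585$
$\left(s + 28172\right) \left(t{\left(1,193 \right)} + C{\left(-104,101 \right)}\right) = \left(-13585 + 28172\right) \left(2 \cdot 1 - 10504\right) = 14587 \left(2 - 10504\right) = 14587 \left(-10502\right) = -153192674$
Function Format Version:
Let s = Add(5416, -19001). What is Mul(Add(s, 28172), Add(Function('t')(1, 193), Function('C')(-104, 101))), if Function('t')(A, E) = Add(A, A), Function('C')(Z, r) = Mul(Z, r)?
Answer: -153192674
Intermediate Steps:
Function('t')(A, E) = Mul(2, A)
s = -13585
Mul(Add(s, 28172), Add(Function('t')(1, 193), Function('C')(-104, 101))) = Mul(Add(-13585, 28172), Add(Mul(2, 1), Mul(-104, 101))) = Mul(14587, Add(2, -10504)) = Mul(14587, -10502) = -153192674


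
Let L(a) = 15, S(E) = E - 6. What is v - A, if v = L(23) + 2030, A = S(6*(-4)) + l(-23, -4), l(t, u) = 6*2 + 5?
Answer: 2058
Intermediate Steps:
l(t, u) = 17 (l(t, u) = 12 + 5 = 17)
S(E) = -6 + E
A = -13 (A = (-6 + 6*(-4)) + 17 = (-6 - 24) + 17 = -30 + 17 = -13)
v = 2045 (v = 15 + 2030 = 2045)
v - A = 2045 - 1*(-13) = 2045 + 13 = 2058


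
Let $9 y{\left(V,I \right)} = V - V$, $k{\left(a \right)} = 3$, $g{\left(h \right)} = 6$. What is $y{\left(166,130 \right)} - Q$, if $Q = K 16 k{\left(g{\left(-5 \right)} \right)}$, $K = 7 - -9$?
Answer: $-768$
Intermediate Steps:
$y{\left(V,I \right)} = 0$ ($y{\left(V,I \right)} = \frac{V - V}{9} = \frac{1}{9} \cdot 0 = 0$)
$K = 16$ ($K = 7 + 9 = 16$)
$Q = 768$ ($Q = 16 \cdot 16 \cdot 3 = 256 \cdot 3 = 768$)
$y{\left(166,130 \right)} - Q = 0 - 768 = -768$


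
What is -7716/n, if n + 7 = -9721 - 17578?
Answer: 1286/4551 ≈ 0.28258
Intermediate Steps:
n = -27306 (n = -7 + (-9721 - 17578) = -7 - 27299 = -27306)
-7716/n = -7716/(-27306) = -7716*(-1)/27306 = -1*(-1286/4551) = 1286/4551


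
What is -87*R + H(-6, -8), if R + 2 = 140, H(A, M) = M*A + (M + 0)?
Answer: -11966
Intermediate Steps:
H(A, M) = M + A*M (H(A, M) = A*M + M = M + A*M)
R = 138 (R = -2 + 140 = 138)
-87*R + H(-6, -8) = -87*138 - 8*(1 - 6) = -12006 - 8*(-5) = -12006 + 40 = -11966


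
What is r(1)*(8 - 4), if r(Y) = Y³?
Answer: 4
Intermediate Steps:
r(1)*(8 - 4) = 1³*(8 - 4) = 1*4 = 4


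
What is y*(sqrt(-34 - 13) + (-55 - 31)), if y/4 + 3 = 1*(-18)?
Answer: 7224 - 84*I*sqrt(47) ≈ 7224.0 - 575.88*I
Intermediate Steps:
y = -84 (y = -12 + 4*(1*(-18)) = -12 + 4*(-18) = -12 - 72 = -84)
y*(sqrt(-34 - 13) + (-55 - 31)) = -84*(sqrt(-34 - 13) + (-55 - 31)) = -84*(sqrt(-47) - 86) = -84*(I*sqrt(47) - 86) = -84*(-86 + I*sqrt(47)) = 7224 - 84*I*sqrt(47)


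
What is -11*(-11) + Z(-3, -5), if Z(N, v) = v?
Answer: 116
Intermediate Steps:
-11*(-11) + Z(-3, -5) = -11*(-11) - 5 = 121 - 5 = 116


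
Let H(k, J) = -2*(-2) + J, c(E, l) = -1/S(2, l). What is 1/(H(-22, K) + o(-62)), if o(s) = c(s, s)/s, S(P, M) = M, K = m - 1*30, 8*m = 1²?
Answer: -7688/198929 ≈ -0.038647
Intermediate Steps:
m = ⅛ (m = (⅛)*1² = (⅛)*1 = ⅛ ≈ 0.12500)
K = -239/8 (K = ⅛ - 1*30 = ⅛ - 30 = -239/8 ≈ -29.875)
c(E, l) = -1/l
o(s) = -1/s² (o(s) = (-1/s)/s = -1/s²)
H(k, J) = 4 + J
1/(H(-22, K) + o(-62)) = 1/((4 - 239/8) - 1/(-62)²) = 1/(-207/8 - 1*1/3844) = 1/(-207/8 - 1/3844) = 1/(-198929/7688) = -7688/198929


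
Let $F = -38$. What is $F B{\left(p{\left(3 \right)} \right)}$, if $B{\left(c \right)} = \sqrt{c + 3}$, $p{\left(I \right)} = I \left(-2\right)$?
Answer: $- 38 i \sqrt{3} \approx - 65.818 i$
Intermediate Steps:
$p{\left(I \right)} = - 2 I$
$B{\left(c \right)} = \sqrt{3 + c}$
$F B{\left(p{\left(3 \right)} \right)} = - 38 \sqrt{3 - 6} = - 38 \sqrt{-3} = - 38 i \sqrt{3}$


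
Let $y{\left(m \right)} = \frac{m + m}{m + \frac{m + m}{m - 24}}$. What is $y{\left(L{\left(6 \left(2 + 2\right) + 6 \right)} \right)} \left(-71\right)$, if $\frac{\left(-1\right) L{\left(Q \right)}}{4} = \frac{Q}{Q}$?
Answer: $- \frac{1988}{13} \approx -152.92$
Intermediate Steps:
$L{\left(Q \right)} = -4$ ($L{\left(Q \right)} = - 4 \frac{Q}{Q} = \left(-4\right) 1 = -4$)
$y{\left(m \right)} = \frac{2 m}{m + \frac{2 m}{-24 + m}}$
$y{\left(L{\left(6 \left(2 + 2\right) + 6 \right)} \right)} \left(-71\right) = \frac{2 \left(-24 - 4\right)}{-22 - 4} \left(-71\right) = 2 \frac{1}{-26} \left(-28\right) \left(-71\right) = 2 \left(- \frac{1}{26}\right) \left(-28\right) \left(-71\right) = \frac{28}{13} \left(-71\right) = - \frac{1988}{13}$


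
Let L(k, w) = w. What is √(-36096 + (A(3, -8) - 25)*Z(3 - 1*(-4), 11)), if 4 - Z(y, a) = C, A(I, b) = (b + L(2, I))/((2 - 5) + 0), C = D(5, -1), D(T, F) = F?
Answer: I*√325914/3 ≈ 190.3*I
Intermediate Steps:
C = -1
A(I, b) = -I/3 - b/3 (A(I, b) = (b + I)/((2 - 5) + 0) = (I + b)/(-3 + 0) = (I + b)/(-3) = (I + b)*(-⅓) = -I/3 - b/3)
Z(y, a) = 5 (Z(y, a) = 4 - 1*(-1) = 4 + 1 = 5)
√(-36096 + (A(3, -8) - 25)*Z(3 - 1*(-4), 11)) = √(-36096 + ((-⅓*3 - ⅓*(-8)) - 25)*5) = √(-36096 + ((-1 + 8/3) - 25)*5) = √(-36096 + (5/3 - 25)*5) = √(-36096 - 70/3*5) = √(-36096 - 350/3) = √(-108638/3) = I*√325914/3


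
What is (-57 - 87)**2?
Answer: 20736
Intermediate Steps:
(-57 - 87)**2 = (-144)**2 = 20736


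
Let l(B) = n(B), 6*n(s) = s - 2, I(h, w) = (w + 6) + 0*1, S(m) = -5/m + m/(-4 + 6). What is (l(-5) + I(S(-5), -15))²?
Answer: 3721/36 ≈ 103.36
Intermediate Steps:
S(m) = m/2 - 5/m (S(m) = -5/m + m/2 = m/2 - 5/m)
I(h, w) = 6 + w (I(h, w) = (6 + w) + 0 = 6 + w)
n(s) = -⅓ + s/6 (n(s) = (s - 2)/6 = (-2 + s)/6 = -⅓ + s/6)
l(B) = -⅓ + B/6
(l(-5) + I(S(-5), -15))² = ((-⅓ + (⅙)*(-5)) + (6 - 15))² = ((-⅓ - ⅚) - 9)² = (-7/6 - 9)² = (-61/6)² = 3721/36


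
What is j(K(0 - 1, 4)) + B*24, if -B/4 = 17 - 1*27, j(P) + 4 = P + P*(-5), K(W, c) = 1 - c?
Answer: 968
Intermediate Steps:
j(P) = -4 - 4*P (j(P) = -4 + (P + P*(-5)) = -4 + (P - 5*P) = -4 - 4*P)
B = 40 (B = -4*(17 - 1*27) = -4*(17 - 27) = -4*(-10) = 40)
j(K(0 - 1, 4)) + B*24 = (-4 - 4*(1 - 1*4)) + 40*24 = (-4 - 4*(1 - 4)) + 960 = (-4 - 4*(-3)) + 960 = (-4 + 12) + 960 = 8 + 960 = 968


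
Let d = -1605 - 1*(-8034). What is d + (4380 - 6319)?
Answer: 4490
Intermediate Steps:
d = 6429 (d = -1605 + 8034 = 6429)
d + (4380 - 6319) = 6429 + (4380 - 6319) = 6429 - 1939 = 4490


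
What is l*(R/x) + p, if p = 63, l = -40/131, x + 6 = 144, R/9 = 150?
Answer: 180819/3013 ≈ 60.013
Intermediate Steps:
R = 1350 (R = 9*150 = 1350)
x = 138 (x = -6 + 144 = 138)
l = -40/131 (l = -40*1/131 = -40/131 ≈ -0.30534)
l*(R/x) + p = -54000/(131*138) + 63 = -40/131*225/23 + 63 = -9000/3013 + 63 = 180819/3013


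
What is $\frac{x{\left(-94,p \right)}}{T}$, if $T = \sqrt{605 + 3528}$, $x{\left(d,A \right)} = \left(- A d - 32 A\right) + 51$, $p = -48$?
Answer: $- \frac{2925 \sqrt{4133}}{4133} \approx -45.498$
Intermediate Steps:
$x{\left(d,A \right)} = 51 - 32 A - A d$ ($x{\left(d,A \right)} = \left(- A d - 32 A\right) + 51 = \left(- 32 A - A d\right) + 51 = 51 - 32 A - A d$)
$T = \sqrt{4133} \approx 64.288$
$\frac{x{\left(-94,p \right)}}{T} = \frac{51 - -1536 - \left(-48\right) \left(-94\right)}{\sqrt{4133}} = \left(51 + 1536 - 4512\right) \frac{\sqrt{4133}}{4133} = - 2925 \frac{\sqrt{4133}}{4133} = - \frac{2925 \sqrt{4133}}{4133}$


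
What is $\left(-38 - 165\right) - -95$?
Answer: $-108$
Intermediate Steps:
$\left(-38 - 165\right) - -95 = \left(-38 - 165\right) + 95 = -203 + 95 = -108$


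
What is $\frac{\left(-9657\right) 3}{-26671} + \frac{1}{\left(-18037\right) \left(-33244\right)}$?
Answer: $\frac{17371649799859}{15992519108788} \approx 1.0862$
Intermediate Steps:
$\frac{\left(-9657\right) 3}{-26671} + \frac{1}{\left(-18037\right) \left(-33244\right)} = \left(-28971\right) \left(- \frac{1}{26671}\right) - - \frac{1}{599622028} = \frac{28971}{26671} + \frac{1}{599622028} = \frac{17371649799859}{15992519108788}$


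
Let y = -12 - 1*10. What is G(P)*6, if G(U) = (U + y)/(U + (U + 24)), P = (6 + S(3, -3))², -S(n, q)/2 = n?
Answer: -11/2 ≈ -5.5000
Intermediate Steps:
S(n, q) = -2*n
P = 0 (P = (6 - 2*3)² = (6 - 6)² = 0² = 0)
y = -22 (y = -12 - 10 = -22)
G(U) = (-22 + U)/(24 + 2*U) (G(U) = (U - 22)/(U + (U + 24)) = (-22 + U)/(U + (24 + U)) = (-22 + U)/(24 + 2*U))
G(P)*6 = ((-22 + 0)/(2*(12 + 0)))*6 = ((½)*(-22)/12)*6 = ((½)*(1/12)*(-22))*6 = -11/12*6 = -11/2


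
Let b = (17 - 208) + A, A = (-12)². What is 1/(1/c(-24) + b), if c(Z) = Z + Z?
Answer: -48/2257 ≈ -0.021267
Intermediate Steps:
c(Z) = 2*Z
A = 144
b = -47 (b = (17 - 208) + 144 = -191 + 144 = -47)
1/(1/c(-24) + b) = 1/(1/(2*(-24)) - 47) = 1/(1/(-48) - 47) = 1/(-1/48 - 47) = 1/(-2257/48) = -48/2257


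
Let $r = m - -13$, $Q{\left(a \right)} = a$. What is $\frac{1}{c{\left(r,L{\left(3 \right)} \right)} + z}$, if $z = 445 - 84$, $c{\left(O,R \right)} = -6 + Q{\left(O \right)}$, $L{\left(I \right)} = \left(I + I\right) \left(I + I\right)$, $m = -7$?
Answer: $\frac{1}{361} \approx 0.0027701$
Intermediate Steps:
$r = 6$ ($r = -7 - -13 = -7 + 13 = 6$)
$L{\left(I \right)} = 4 I^{2}$ ($L{\left(I \right)} = 2 I 2 I = 4 I^{2}$)
$c{\left(O,R \right)} = -6 + O$
$z = 361$
$\frac{1}{c{\left(r,L{\left(3 \right)} \right)} + z} = \frac{1}{\left(-6 + 6\right) + 361} = \frac{1}{0 + 361} = \frac{1}{361}$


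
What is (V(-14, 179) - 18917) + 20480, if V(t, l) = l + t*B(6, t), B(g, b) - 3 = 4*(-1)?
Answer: 1756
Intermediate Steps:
B(g, b) = -1 (B(g, b) = 3 + 4*(-1) = 3 - 4 = -1)
V(t, l) = l - t (V(t, l) = l + t*(-1) = l - t)
(V(-14, 179) - 18917) + 20480 = ((179 - 1*(-14)) - 18917) + 20480 = ((179 + 14) - 18917) + 20480 = (193 - 18917) + 20480 = -18724 + 20480 = 1756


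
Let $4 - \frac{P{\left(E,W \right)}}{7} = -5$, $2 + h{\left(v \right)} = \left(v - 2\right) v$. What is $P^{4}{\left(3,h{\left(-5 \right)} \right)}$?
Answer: $15752961$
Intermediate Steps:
$h{\left(v \right)} = -2 + v \left(-2 + v\right)$ ($h{\left(v \right)} = -2 + \left(v - 2\right) v = -2 + \left(-2 + v\right) v = -2 + v \left(-2 + v\right)$)
$P{\left(E,W \right)} = 63$ ($P{\left(E,W \right)} = 28 - -35 = 28 + 35 = 63$)
$P^{4}{\left(3,h{\left(-5 \right)} \right)} = 63^{4} = 15752961$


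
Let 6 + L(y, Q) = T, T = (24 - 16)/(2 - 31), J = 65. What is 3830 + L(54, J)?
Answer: 110888/29 ≈ 3823.7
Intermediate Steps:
T = -8/29 (T = 8/(-29) = 8*(-1/29) = -8/29 ≈ -0.27586)
L(y, Q) = -182/29 (L(y, Q) = -6 - 8/29 = -182/29)
3830 + L(54, J) = 3830 - 182/29 = 110888/29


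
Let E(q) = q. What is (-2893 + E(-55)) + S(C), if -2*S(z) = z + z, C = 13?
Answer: -2961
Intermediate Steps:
S(z) = -z (S(z) = -(z + z)/2 = -z)
(-2893 + E(-55)) + S(C) = (-2893 - 55) - 1*13 = -2948 - 13 = -2961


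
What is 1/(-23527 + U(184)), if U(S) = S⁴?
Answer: 1/1146205209 ≈ 8.7244e-10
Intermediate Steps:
1/(-23527 + U(184)) = 1/(-23527 + 184⁴) = 1/(-23527 + 1146228736) = 1/1146205209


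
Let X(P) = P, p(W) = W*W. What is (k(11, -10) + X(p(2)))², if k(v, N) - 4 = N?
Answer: 4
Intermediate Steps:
p(W) = W²
k(v, N) = 4 + N
(k(11, -10) + X(p(2)))² = ((4 - 10) + 2²)² = (-6 + 4)² = (-2)² = 4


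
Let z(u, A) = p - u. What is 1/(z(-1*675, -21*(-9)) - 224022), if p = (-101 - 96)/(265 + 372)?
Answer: -637/142272236 ≈ -4.4773e-6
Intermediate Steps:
p = -197/637 ≈ -0.30926
z(u, A) = -197/637 - u
1/(z(-1*675, -21*(-9)) - 224022) = 1/((-197/637 - (-1)*675) - 224022) = 1/((-197/637 - 1*(-675)) - 224022) = 1/((-197/637 + 675) - 224022) = 1/(429778/637 - 224022) = 1/(-142272236/637) = -637/142272236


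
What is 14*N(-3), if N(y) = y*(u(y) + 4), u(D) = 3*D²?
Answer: -1302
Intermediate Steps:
N(y) = y*(4 + 3*y²) (N(y) = y*(3*y² + 4) = y*(4 + 3*y²))
14*N(-3) = 14*(-3*(4 + 3*(-3)²)) = 14*(-3*(4 + 3*9)) = 14*(-3*(4 + 27)) = 14*(-3*31) = 14*(-93) = -1302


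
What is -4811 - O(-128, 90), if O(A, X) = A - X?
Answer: -4593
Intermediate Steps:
-4811 - O(-128, 90) = -4811 - (-128 - 1*90) = -4811 - (-128 - 90) = -4811 - 1*(-218) = -4811 + 218 = -4593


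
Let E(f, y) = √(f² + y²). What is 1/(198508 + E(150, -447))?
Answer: 198508/39405203755 - 3*√24701/39405203755 ≈ 5.0256e-6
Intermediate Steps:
1/(198508 + E(150, -447)) = 1/(198508 + √(150² + (-447)²)) = 1/(198508 + √(22500 + 199809)) = 1/(198508 + √222309) = 1/(198508 + 3*√24701)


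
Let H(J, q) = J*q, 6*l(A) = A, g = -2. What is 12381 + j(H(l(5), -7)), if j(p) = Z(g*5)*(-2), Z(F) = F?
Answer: 12401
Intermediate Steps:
l(A) = A/6
j(p) = 20 (j(p) = -2*5*(-2) = -10*(-2) = 20)
12381 + j(H(l(5), -7)) = 12381 + 20 = 12401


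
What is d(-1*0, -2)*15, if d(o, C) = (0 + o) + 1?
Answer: 15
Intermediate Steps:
d(o, C) = 1 + o (d(o, C) = o + 1 = 1 + o)
d(-1*0, -2)*15 = (1 - 1*0)*15 = (1 + 0)*15 = 1*15 = 15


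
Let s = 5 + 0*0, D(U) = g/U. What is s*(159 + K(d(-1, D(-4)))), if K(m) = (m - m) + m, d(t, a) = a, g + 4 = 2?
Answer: 1595/2 ≈ 797.50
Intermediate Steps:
g = -2 (g = -4 + 2 = -2)
D(U) = -2/U
K(m) = m (K(m) = 0 + m = m)
s = 5 (s = 5 + 0 = 5)
s*(159 + K(d(-1, D(-4)))) = 5*(159 - 2/(-4)) = 5*(159 - 2*(-¼)) = 5*(159 + ½) = 5*(319/2) = 1595/2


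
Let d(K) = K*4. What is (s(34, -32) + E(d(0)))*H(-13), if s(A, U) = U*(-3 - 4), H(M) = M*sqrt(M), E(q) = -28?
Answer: -2548*I*sqrt(13) ≈ -9186.9*I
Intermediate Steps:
d(K) = 4*K
H(M) = M**(3/2)
s(A, U) = -7*U (s(A, U) = U*(-7) = -7*U)
(s(34, -32) + E(d(0)))*H(-13) = (-7*(-32) - 28)*(-13)**(3/2) = (224 - 28)*(-13*I*sqrt(13)) = 196*(-13*I*sqrt(13)) = -2548*I*sqrt(13)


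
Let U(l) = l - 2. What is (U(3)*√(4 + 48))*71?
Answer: 142*√13 ≈ 511.99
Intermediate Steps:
U(l) = -2 + l
(U(3)*√(4 + 48))*71 = ((-2 + 3)*√(4 + 48))*71 = (1*√52)*71 = (1*(2*√13))*71 = (2*√13)*71 = 142*√13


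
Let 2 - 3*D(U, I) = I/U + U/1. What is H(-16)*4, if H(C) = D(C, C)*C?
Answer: -1088/3 ≈ -362.67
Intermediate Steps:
D(U, I) = ⅔ - U/3 - I/(3*U) (D(U, I) = ⅔ - (I/U + U/1)/3 = ⅔ - (I/U + U*1)/3 = ⅔ - (I/U + U)/3 = ⅔ - (U + I/U)/3 = ⅔ + (-U/3 - I/(3*U)) = ⅔ - U/3 - I/(3*U))
H(C) = -C/3 - C*(-2 + C)/3 (H(C) = ((-C - C*(-2 + C))/(3*C))*C = -C/3 - C*(-2 + C)/3)
H(-16)*4 = ((⅓)*(-16)*(1 - 1*(-16)))*4 = ((⅓)*(-16)*(1 + 16))*4 = ((⅓)*(-16)*17)*4 = -272/3*4 = -1088/3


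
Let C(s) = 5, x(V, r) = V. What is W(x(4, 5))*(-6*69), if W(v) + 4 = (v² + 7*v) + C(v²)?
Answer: -18630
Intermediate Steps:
W(v) = 1 + v² + 7*v (W(v) = -4 + ((v² + 7*v) + 5) = -4 + (5 + v² + 7*v) = 1 + v² + 7*v)
W(x(4, 5))*(-6*69) = (1 + 4² + 7*4)*(-6*69) = (1 + 16 + 28)*(-414) = 45*(-414) = -18630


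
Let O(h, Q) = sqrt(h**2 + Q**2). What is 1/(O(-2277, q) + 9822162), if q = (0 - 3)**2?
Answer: 1637027/16079143528239 - sqrt(64010)/10719429018826 ≈ 1.0179e-7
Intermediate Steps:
q = 9 (q = (-3)**2 = 9)
O(h, Q) = sqrt(Q**2 + h**2)
1/(O(-2277, q) + 9822162) = 1/(sqrt(9**2 + (-2277)**2) + 9822162) = 1/(sqrt(81 + 5184729) + 9822162) = 1/(sqrt(5184810) + 9822162) = 1/(9*sqrt(64010) + 9822162) = 1/(9822162 + 9*sqrt(64010))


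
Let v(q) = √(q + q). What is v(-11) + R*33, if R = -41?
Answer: -1353 + I*√22 ≈ -1353.0 + 4.6904*I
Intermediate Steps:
v(q) = √2*√q (v(q) = √(2*q) = √2*√q)
v(-11) + R*33 = √2*√(-11) - 41*33 = √2*(I*√11) - 1353 = I*√22 - 1353 = -1353 + I*√22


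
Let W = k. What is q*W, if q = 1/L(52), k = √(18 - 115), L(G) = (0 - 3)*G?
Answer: -I*√97/156 ≈ -0.063134*I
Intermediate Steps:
L(G) = -3*G
k = I*√97 (k = √(-97) = I*√97 ≈ 9.8489*I)
W = I*√97 ≈ 9.8489*I
q = -1/156 (q = 1/(-3*52) = 1/(-156) = -1/156 ≈ -0.0064103)
q*W = -I*√97/156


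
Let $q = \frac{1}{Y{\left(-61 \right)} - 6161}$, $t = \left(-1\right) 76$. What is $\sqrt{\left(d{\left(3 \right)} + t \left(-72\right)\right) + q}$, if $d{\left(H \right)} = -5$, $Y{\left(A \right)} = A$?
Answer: $\frac{\sqrt{211645517406}}{6222} \approx 73.939$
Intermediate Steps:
$t = -76$
$q = - \frac{1}{6222}$ ($q = \frac{1}{-61 - 6161} = \frac{1}{-6222} = - \frac{1}{6222} \approx -0.00016072$)
$\sqrt{\left(d{\left(3 \right)} + t \left(-72\right)\right) + q} = \sqrt{\left(-5 - -5472\right) - \frac{1}{6222}} = \sqrt{\left(-5 + 5472\right) - \frac{1}{6222}} = \sqrt{5467 - \frac{1}{6222}} = \sqrt{\frac{34015673}{6222}} = \frac{\sqrt{211645517406}}{6222}$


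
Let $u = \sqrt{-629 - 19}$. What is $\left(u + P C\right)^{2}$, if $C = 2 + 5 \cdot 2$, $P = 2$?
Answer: $-72 + 864 i \sqrt{2} \approx -72.0 + 1221.9 i$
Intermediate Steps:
$C = 12$ ($C = 2 + 10 = 12$)
$u = 18 i \sqrt{2}$ ($u = \sqrt{-648} = 18 i \sqrt{2} \approx 25.456 i$)
$\left(u + P C\right)^{2} = \left(18 i \sqrt{2} + 2 \cdot 12\right)^{2} = \left(18 i \sqrt{2} + 24\right)^{2} = \left(24 + 18 i \sqrt{2}\right)^{2}$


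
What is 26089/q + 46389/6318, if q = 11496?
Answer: 38784347/4035096 ≈ 9.6118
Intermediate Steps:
26089/q + 46389/6318 = 26089/11496 + 46389/6318 = 26089*(1/11496) + 46389*(1/6318) = 26089/11496 + 15463/2106 = 38784347/4035096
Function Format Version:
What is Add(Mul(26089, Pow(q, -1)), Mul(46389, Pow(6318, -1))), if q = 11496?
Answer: Rational(38784347, 4035096) ≈ 9.6118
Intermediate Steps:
Add(Mul(26089, Pow(q, -1)), Mul(46389, Pow(6318, -1))) = Add(Mul(26089, Pow(11496, -1)), Mul(46389, Pow(6318, -1))) = Add(Mul(26089, Rational(1, 11496)), Mul(46389, Rational(1, 6318))) = Add(Rational(26089, 11496), Rational(15463, 2106)) = Rational(38784347, 4035096)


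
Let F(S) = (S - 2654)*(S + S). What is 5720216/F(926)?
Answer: -715027/400032 ≈ -1.7874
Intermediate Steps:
F(S) = 2*S*(-2654 + S) (F(S) = (-2654 + S)*(2*S) = 2*S*(-2654 + S))
5720216/F(926) = 5720216/((2*926*(-2654 + 926))) = 5720216/((2*926*(-1728))) = 5720216/(-3200256) = 5720216*(-1/3200256) = -715027/400032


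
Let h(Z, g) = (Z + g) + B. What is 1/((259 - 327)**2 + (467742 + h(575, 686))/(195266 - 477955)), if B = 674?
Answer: 282689/1306684259 ≈ 0.00021634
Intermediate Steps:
h(Z, g) = 674 + Z + g (h(Z, g) = (Z + g) + 674 = 674 + Z + g)
1/((259 - 327)**2 + (467742 + h(575, 686))/(195266 - 477955)) = 1/((259 - 327)**2 + (467742 + (674 + 575 + 686))/(195266 - 477955)) = 1/((-68)**2 + (467742 + 1935)/(-282689)) = 1/(4624 + 469677*(-1/282689)) = 1/(4624 - 469677/282689) = 1/(1306684259/282689) = 282689/1306684259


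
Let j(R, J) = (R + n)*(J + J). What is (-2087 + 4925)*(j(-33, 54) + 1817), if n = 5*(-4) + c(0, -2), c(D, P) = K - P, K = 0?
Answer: -10475058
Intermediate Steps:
c(D, P) = -P (c(D, P) = 0 - P = -P)
n = -18 (n = 5*(-4) - 1*(-2) = -20 + 2 = -18)
j(R, J) = 2*J*(-18 + R) (j(R, J) = (R - 18)*(J + J) = (-18 + R)*(2*J) = 2*J*(-18 + R))
(-2087 + 4925)*(j(-33, 54) + 1817) = (-2087 + 4925)*(2*54*(-18 - 33) + 1817) = 2838*(2*54*(-51) + 1817) = 2838*(-5508 + 1817) = 2838*(-3691) = -10475058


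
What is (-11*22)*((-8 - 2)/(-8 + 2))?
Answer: -1210/3 ≈ -403.33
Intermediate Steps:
(-11*22)*((-8 - 2)/(-8 + 2)) = -(-2420)/(-6) = -(-2420)*(-1)/6 = -242*5/3 = -1210/3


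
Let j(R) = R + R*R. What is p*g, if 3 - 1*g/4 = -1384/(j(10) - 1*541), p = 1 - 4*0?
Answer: -364/431 ≈ -0.84455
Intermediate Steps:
p = 1 (p = 1 + 0 = 1)
j(R) = R + R²
g = -364/431 (g = 12 - (-4)*1384/(10*(1 + 10) - 1*541) = 12 - (-4)*1384/(10*11 - 541) = 12 - (-4)*1384/(110 - 541) = 12 - (-4)*1384/(-431) = 12 - (-4)*1384*(-1/431) = 12 - (-4)*(-1384)/431 = 12 - 4*1384/431 = 12 - 5536/431 = -364/431 ≈ -0.84455)
p*g = 1*(-364/431) = -364/431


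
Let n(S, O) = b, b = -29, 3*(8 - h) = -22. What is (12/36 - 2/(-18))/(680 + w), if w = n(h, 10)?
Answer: 4/5859 ≈ 0.00068271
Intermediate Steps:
h = 46/3 (h = 8 - 1/3*(-22) = 8 + 22/3 = 46/3 ≈ 15.333)
n(S, O) = -29
w = -29
(12/36 - 2/(-18))/(680 + w) = (12/36 - 2/(-18))/(680 - 29) = (12*(1/36) - 2*(-1/18))/651 = (1/3 + 1/9)*(1/651) = (4/9)*(1/651) = 4/5859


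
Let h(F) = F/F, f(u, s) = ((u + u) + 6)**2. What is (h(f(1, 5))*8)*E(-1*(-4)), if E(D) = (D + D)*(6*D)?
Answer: 1536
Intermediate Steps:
E(D) = 12*D**2 (E(D) = (2*D)*(6*D) = 12*D**2)
f(u, s) = (6 + 2*u)**2 (f(u, s) = (2*u + 6)**2 = (6 + 2*u)**2)
h(F) = 1
(h(f(1, 5))*8)*E(-1*(-4)) = (1*8)*(12*(-1*(-4))**2) = 8*(12*4**2) = 8*(12*16) = 8*192 = 1536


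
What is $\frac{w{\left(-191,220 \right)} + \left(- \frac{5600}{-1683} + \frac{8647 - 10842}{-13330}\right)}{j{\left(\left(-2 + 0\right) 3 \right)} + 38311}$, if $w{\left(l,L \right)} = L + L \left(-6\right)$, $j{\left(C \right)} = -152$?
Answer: $- \frac{4919897363}{171214777602} \approx -0.028735$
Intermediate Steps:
$w{\left(l,L \right)} = - 5 L$ ($w{\left(l,L \right)} = L - 6 L = - 5 L$)
$\frac{w{\left(-191,220 \right)} + \left(- \frac{5600}{-1683} + \frac{8647 - 10842}{-13330}\right)}{j{\left(\left(-2 + 0\right) 3 \right)} + 38311} = \frac{\left(-5\right) 220 + \left(- \frac{5600}{-1683} + \frac{8647 - 10842}{-13330}\right)}{-152 + 38311} = \frac{-1100 + \left(\left(-5600\right) \left(- \frac{1}{1683}\right) + \left(8647 - 10842\right) \left(- \frac{1}{13330}\right)\right)}{38159} = \left(-1100 + \left(\frac{5600}{1683} - - \frac{439}{2666}\right)\right) \frac{1}{38159} = \left(-1100 + \left(\frac{5600}{1683} + \frac{439}{2666}\right)\right) \frac{1}{38159} = \left(-1100 + \frac{15668437}{4486878}\right) \frac{1}{38159} = \left(- \frac{4919897363}{4486878}\right) \frac{1}{38159} = - \frac{4919897363}{171214777602}$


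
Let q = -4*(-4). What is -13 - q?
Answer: -29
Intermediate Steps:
q = 16
-13 - q = -13 - 1*16 = -13 - 16 = -29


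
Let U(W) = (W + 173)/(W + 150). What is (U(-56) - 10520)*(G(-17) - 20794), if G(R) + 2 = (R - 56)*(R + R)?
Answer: 9054102791/47 ≈ 1.9264e+8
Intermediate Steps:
U(W) = (173 + W)/(150 + W)
G(R) = -2 + 2*R*(-56 + R) (G(R) = -2 + (R - 56)*(R + R) = -2 + (-56 + R)*(2*R) = -2 + 2*R*(-56 + R))
(U(-56) - 10520)*(G(-17) - 20794) = ((173 - 56)/(150 - 56) - 10520)*((-2 - 112*(-17) + 2*(-17)**2) - 20794) = (117/94 - 10520)*((-2 + 1904 + 2*289) - 20794) = ((1/94)*117 - 10520)*((-2 + 1904 + 578) - 20794) = (117/94 - 10520)*(2480 - 20794) = -988763/94*(-18314) = 9054102791/47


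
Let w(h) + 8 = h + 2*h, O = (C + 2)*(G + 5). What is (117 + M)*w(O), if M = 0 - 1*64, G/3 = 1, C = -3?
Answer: -1696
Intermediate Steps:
G = 3 (G = 3*1 = 3)
M = -64 (M = 0 - 64 = -64)
O = -8 (O = (-3 + 2)*(3 + 5) = -1*8 = -8)
w(h) = -8 + 3*h (w(h) = -8 + (h + 2*h) = -8 + 3*h)
(117 + M)*w(O) = (117 - 64)*(-8 + 3*(-8)) = 53*(-8 - 24) = 53*(-32) = -1696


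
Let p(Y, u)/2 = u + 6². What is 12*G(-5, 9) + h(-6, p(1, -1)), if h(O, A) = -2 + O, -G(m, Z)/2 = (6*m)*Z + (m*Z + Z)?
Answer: 7336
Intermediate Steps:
G(m, Z) = -2*Z - 14*Z*m (G(m, Z) = -2*((6*m)*Z + (m*Z + Z)) = -2*(6*Z*m + (Z*m + Z)) = -2*(6*Z*m + (Z + Z*m)) = -2*(Z + 7*Z*m) = -2*Z - 14*Z*m)
p(Y, u) = 72 + 2*u (p(Y, u) = 2*(u + 6²) = 2*(u + 36) = 2*(36 + u) = 72 + 2*u)
12*G(-5, 9) + h(-6, p(1, -1)) = 12*(-2*9*(1 + 7*(-5))) + (-2 - 6) = 12*(-2*9*(1 - 35)) - 8 = 12*(-2*9*(-34)) - 8 = 12*612 - 8 = 7344 - 8 = 7336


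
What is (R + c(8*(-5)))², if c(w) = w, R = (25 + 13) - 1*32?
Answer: 1156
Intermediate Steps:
R = 6 (R = 38 - 32 = 6)
(R + c(8*(-5)))² = (6 + 8*(-5))² = (6 - 40)² = (-34)² = 1156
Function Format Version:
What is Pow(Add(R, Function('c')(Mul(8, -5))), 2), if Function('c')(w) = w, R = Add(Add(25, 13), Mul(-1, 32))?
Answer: 1156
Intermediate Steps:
R = 6 (R = Add(38, -32) = 6)
Pow(Add(R, Function('c')(Mul(8, -5))), 2) = Pow(Add(6, Mul(8, -5)), 2) = Pow(Add(6, -40), 2) = Pow(-34, 2) = 1156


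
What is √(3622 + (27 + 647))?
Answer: 2*√1074 ≈ 65.544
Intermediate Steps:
√(3622 + (27 + 647)) = √(3622 + 674) = √4296 = 2*√1074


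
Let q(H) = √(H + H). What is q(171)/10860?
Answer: √38/3620 ≈ 0.0017029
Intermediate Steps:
q(H) = √2*√H (q(H) = √(2*H) = √2*√H)
q(171)/10860 = (√2*√171)/10860 = (√2*(3*√19))*(1/10860) = (3*√38)*(1/10860) = √38/3620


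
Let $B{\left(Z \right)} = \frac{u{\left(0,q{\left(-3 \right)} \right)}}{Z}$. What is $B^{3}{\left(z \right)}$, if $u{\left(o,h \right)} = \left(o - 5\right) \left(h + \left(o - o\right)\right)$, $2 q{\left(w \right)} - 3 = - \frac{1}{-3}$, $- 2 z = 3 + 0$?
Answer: $\frac{125000}{729} \approx 171.47$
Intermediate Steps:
$z = - \frac{3}{2}$ ($z = - \frac{3 + 0}{2} = \left(- \frac{1}{2}\right) 3 = - \frac{3}{2} \approx -1.5$)
$q{\left(w \right)} = \frac{5}{3}$ ($q{\left(w \right)} = \frac{3}{2} + \frac{\left(-1\right) \frac{1}{-3}}{2} = \frac{3}{2} + \frac{\left(-1\right) \left(- \frac{1}{3}\right)}{2} = \frac{3}{2} + \frac{1}{2} \cdot \frac{1}{3} = \frac{3}{2} + \frac{1}{6} = \frac{5}{3}$)
$u{\left(o,h \right)} = h \left(-5 + o\right)$ ($u{\left(o,h \right)} = \left(-5 + o\right) \left(h + 0\right) = \left(-5 + o\right) h = h \left(-5 + o\right)$)
$B{\left(Z \right)} = - \frac{25}{3 Z}$ ($B{\left(Z \right)} = \frac{\frac{5}{3} \left(-5 + 0\right)}{Z} = \frac{\frac{5}{3} \left(-5\right)}{Z} = - \frac{25}{3 Z}$)
$B^{3}{\left(z \right)} = \left(- \frac{25}{3 \left(- \frac{3}{2}\right)}\right)^{3} = \left(\left(- \frac{25}{3}\right) \left(- \frac{2}{3}\right)\right)^{3} = \left(\frac{50}{9}\right)^{3} = \frac{125000}{729}$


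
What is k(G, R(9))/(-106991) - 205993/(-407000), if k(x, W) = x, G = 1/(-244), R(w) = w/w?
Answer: 1344403322593/2656265557000 ≈ 0.50613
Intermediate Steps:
R(w) = 1
G = -1/244 ≈ -0.0040984
k(G, R(9))/(-106991) - 205993/(-407000) = -1/244/(-106991) - 205993/(-407000) = -1/244*(-1/106991) - 205993*(-1/407000) = 1/26105804 + 205993/407000 = 1344403322593/2656265557000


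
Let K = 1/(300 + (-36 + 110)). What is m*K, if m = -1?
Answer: -1/374 ≈ -0.0026738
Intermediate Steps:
K = 1/374 (K = 1/(300 + 74) = 1/374 ≈ 0.0026738)
m*K = -1*1/374 = -1/374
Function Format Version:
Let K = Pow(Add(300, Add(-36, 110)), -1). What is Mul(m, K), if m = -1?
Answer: Rational(-1, 374) ≈ -0.0026738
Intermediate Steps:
K = Rational(1, 374) (K = Pow(Add(300, 74), -1) = Pow(374, -1) = Rational(1, 374) ≈ 0.0026738)
Mul(m, K) = Mul(-1, Rational(1, 374)) = Rational(-1, 374)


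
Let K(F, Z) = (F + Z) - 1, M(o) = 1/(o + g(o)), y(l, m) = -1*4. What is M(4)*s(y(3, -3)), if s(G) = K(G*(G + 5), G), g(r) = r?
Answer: -9/8 ≈ -1.1250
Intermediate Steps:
y(l, m) = -4
M(o) = 1/(2*o) (M(o) = 1/(o + o) = 1/(2*o))
K(F, Z) = -1 + F + Z
s(G) = -1 + G + G*(5 + G) (s(G) = -1 + G*(G + 5) + G = -1 + G*(5 + G) + G = -1 + G + G*(5 + G))
M(4)*s(y(3, -3)) = ((½)/4)*(-1 - 4 - 4*(5 - 4)) = ((½)*(¼))*(-1 - 4 - 4*1) = (-1 - 4 - 4)/8 = (⅛)*(-9) = -9/8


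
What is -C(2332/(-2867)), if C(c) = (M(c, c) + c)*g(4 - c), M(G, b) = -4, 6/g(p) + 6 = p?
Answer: -4600/189 ≈ -24.339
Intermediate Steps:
g(p) = 6/(-6 + p)
C(c) = 6*(-4 + c)/(-2 - c) (C(c) = (-4 + c)*(6/(-6 + (4 - c))) = (-4 + c)*(6/(-2 - c)) = 6*(-4 + c)/(-2 - c))
-C(2332/(-2867)) = -6*(4 - 2332/(-2867))/(2 + 2332/(-2867)) = -6*(4 - 2332*(-1)/2867)/(2 + 2332*(-1/2867)) = -6*(4 - 1*(-2332/2867))/(2 - 2332/2867) = -6*(4 + 2332/2867)/3402/2867 = -6*2867*13800/(3402*2867) = -1*4600/189 = -4600/189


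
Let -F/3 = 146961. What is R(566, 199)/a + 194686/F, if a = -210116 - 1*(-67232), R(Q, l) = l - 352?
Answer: -38065925/86413068 ≈ -0.44051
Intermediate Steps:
R(Q, l) = -352 + l
a = -142884 (a = -210116 + 67232 = -142884)
F = -440883 (F = -3*146961 = -440883)
R(566, 199)/a + 194686/F = (-352 + 199)/(-142884) + 194686/(-440883) = -153*(-1/142884) + 194686*(-1/440883) = 17/15876 - 194686/440883 = -38065925/86413068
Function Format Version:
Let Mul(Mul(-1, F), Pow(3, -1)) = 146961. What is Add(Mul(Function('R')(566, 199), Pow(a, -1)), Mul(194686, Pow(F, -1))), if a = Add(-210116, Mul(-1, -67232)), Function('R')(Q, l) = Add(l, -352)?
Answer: Rational(-38065925, 86413068) ≈ -0.44051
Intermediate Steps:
Function('R')(Q, l) = Add(-352, l)
a = -142884 (a = Add(-210116, 67232) = -142884)
F = -440883 (F = Mul(-3, 146961) = -440883)
Add(Mul(Function('R')(566, 199), Pow(a, -1)), Mul(194686, Pow(F, -1))) = Add(Mul(Add(-352, 199), Pow(-142884, -1)), Mul(194686, Pow(-440883, -1))) = Add(Mul(-153, Rational(-1, 142884)), Mul(194686, Rational(-1, 440883))) = Add(Rational(17, 15876), Rational(-194686, 440883)) = Rational(-38065925, 86413068)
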